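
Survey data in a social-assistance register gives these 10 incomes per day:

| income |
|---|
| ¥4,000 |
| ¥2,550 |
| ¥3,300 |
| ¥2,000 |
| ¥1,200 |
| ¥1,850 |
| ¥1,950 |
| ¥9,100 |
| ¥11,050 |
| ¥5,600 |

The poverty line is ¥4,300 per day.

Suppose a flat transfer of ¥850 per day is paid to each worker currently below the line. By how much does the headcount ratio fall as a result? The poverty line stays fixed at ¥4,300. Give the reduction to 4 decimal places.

Before: below the line — ¥1,200, ¥1,850, ¥1,950, ¥2,000, ¥2,550, ¥3,300, ¥4,000; headcount ratio = 0.700000.
After the ¥850 transfer: below the line — ¥2,050, ¥2,700, ¥2,800, ¥2,850, ¥3,400, ¥4,150; headcount ratio = 0.600000.
Reduction = 0.700000 − 0.600000 = 0.1000.

0.1000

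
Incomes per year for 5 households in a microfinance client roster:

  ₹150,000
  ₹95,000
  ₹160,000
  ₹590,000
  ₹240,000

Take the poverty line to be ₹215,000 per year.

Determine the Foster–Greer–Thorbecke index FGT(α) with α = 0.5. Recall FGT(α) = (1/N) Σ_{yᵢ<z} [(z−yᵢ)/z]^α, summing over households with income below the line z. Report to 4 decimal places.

Below the line: ₹95,000, ₹150,000, ₹160,000 (q = 3 of N = 5).
Normalized shortfalls: (215000−95000)/215000 = 0.5581; (215000−150000)/215000 = 0.3023; (215000−160000)/215000 = 0.2558.
Raised to α = 0.5: 0.74709; 0.54984; 0.50578.
Sum = 1.802709; FGT(0.5) = 1.802709 / 5 = 0.3605.

0.3605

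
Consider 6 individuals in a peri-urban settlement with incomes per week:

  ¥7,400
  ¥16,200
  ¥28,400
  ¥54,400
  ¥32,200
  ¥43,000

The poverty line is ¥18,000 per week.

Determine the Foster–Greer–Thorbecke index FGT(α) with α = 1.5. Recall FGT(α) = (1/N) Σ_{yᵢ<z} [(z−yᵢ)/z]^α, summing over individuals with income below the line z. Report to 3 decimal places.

Incomes under z: ¥7,400, ¥16,200 (q = 2 of N = 6).
Gap ratios (z−y)/z: (18000−7400)/18000 = 0.5889; (18000−16200)/18000 = 0.1000.
Raised to α = 1.5: 0.45191; 0.03162.
Sum = 0.483531; FGT(1.5) = 0.483531 / 6 = 0.081.

0.081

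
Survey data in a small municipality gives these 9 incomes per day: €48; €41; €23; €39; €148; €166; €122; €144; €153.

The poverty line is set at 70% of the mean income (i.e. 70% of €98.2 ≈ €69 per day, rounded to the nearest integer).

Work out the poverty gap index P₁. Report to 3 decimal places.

Below z: €23, €39, €41, €48 (q = 4 of N = 9).
Normalized shortfalls: (69−23)/69 = 0.6667; (69−39)/69 = 0.4348; (69−41)/69 = 0.4058; (69−48)/69 = 0.3043.
Sum of shortfalls = 1.811594; P₁ averages over all N: 1.811594 / 9 = 0.201.

0.201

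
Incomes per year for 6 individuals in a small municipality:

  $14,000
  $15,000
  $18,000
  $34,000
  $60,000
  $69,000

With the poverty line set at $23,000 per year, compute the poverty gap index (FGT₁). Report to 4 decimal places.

Incomes under z: $14,000, $15,000, $18,000 (q = 3 of N = 6).
Relative gaps: (23000−14000)/23000 = 0.3913; (23000−15000)/23000 = 0.3478; (23000−18000)/23000 = 0.2174.
Σ = 0.956522. Dividing by the full population N = 6 gives P₁ = 0.1594.

0.1594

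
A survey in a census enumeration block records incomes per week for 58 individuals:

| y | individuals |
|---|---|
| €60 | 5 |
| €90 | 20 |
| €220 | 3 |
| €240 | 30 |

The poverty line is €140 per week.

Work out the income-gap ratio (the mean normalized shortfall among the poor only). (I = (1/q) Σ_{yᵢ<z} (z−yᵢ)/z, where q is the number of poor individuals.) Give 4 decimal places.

Incomes under z: 5×€60, 20×€90 (q = 25 of N = 58).
Relative gaps: 0.5714 (×5), 0.3571 (×20); sum = 10.000000.
I averages over the q = 25 poor units only: 10.000000 / 25 = 0.4000.

0.4000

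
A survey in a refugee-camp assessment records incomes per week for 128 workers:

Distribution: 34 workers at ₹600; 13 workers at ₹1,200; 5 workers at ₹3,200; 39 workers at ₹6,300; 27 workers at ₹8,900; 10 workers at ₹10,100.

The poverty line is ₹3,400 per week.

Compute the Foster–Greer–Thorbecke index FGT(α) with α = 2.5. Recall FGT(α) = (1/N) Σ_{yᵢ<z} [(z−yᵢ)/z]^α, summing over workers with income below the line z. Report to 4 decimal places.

Poor units: 34×₹600, 13×₹1,200, 5×₹3,200 (q = 52 of N = 128).
Normalized shortfalls: (3400−600)/3400 = 0.8235 (×34); (3400−1200)/3400 = 0.6471 (×13); (3400−3200)/3400 = 0.0588 (×5).
Raised to α = 2.5: 0.61546 (×34); 0.33679 (×13); 0.00084 (×5).
Sum = 25.308010; FGT(2.5) = 25.308010 / 128 = 0.1977.

0.1977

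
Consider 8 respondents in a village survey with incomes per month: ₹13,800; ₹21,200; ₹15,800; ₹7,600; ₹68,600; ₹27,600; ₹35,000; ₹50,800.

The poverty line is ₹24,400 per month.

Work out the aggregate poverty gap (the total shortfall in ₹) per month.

₹39,200

Below z: ₹7,600, ₹13,800, ₹15,800, ₹21,200 (q = 4 of N = 8).
Individual gaps: 24400−7600 = 16800; 24400−13800 = 10600; 24400−15800 = 8600; 24400−21200 = 3200.
Aggregate gap = ₹39,200.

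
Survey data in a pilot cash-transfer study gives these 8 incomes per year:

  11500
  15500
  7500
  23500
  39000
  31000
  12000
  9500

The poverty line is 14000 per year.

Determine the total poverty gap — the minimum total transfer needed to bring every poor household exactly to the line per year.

15500

Below z: 7500, 9500, 11500, 12000 (q = 4 of N = 8).
Individual gaps: 14000−7500 = 6500; 14000−9500 = 4500; 14000−11500 = 2500; 14000−12000 = 2000.
Aggregate gap = 15500.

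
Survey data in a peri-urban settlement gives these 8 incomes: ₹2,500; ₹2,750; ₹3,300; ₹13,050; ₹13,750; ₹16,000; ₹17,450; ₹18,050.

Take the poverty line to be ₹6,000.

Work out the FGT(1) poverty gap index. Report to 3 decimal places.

0.197

Incomes under z: ₹2,500, ₹2,750, ₹3,300 (q = 3 of N = 8).
Normalized shortfalls: (6000−2500)/6000 = 0.5833; (6000−2750)/6000 = 0.5417; (6000−3300)/6000 = 0.4500.
Sum of shortfalls = 1.575000; P₁ averages over all N: 1.575000 / 8 = 0.197.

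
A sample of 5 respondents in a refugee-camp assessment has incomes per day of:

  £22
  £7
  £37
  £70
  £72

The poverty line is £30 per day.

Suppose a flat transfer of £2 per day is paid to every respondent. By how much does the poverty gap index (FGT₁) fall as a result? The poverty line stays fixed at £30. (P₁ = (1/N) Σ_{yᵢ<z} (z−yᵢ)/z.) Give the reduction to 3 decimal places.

0.027

Before: below the line — £7, £22; poverty gap index (FGT₁) = 0.20667.
After the £2 transfer: below the line — £9, £24; poverty gap index (FGT₁) = 0.18000.
Reduction = 0.20667 − 0.18000 = 0.027.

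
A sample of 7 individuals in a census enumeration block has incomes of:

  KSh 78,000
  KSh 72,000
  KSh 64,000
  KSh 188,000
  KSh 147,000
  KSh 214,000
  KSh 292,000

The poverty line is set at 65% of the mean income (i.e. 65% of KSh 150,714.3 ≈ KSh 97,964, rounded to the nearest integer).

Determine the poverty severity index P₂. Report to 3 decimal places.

0.033

Below z: KSh 64,000, KSh 72,000, KSh 78,000 (q = 3 of N = 7).
Shortfall ratios: (97964−64000)/97964 = 0.3467; (97964−72000)/97964 = 0.2650; (97964−78000)/97964 = 0.2038.
Squared: 0.1202; 0.0702; 0.0415.
Sum = 0.231974; P₂ = 0.231974 / 7 = 0.033.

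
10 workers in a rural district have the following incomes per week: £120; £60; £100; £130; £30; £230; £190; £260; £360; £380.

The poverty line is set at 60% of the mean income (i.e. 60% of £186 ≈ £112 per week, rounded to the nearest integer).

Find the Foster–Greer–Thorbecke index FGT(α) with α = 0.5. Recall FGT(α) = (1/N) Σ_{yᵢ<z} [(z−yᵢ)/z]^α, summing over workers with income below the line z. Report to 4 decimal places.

Poor units: £30, £60, £100 (q = 3 of N = 10).
Normalized shortfalls: (112−30)/112 = 0.7321; (112−60)/112 = 0.4643; (112−100)/112 = 0.1071.
Raised to α = 0.5: 0.85565; 0.68139; 0.32733.
Sum = 1.864365; FGT(0.5) = 1.864365 / 10 = 0.1864.

0.1864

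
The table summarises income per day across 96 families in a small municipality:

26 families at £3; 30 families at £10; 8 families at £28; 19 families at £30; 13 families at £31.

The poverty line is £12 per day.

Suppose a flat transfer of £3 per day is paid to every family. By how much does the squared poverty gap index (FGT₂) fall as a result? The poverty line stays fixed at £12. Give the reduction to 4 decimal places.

Before: below the line — 26×£3, 30×£10; squared poverty gap index (FGT₂) = 0.161024.
After the £3 transfer: below the line — 26×£6; squared poverty gap index (FGT₂) = 0.067708.
Reduction = 0.161024 − 0.067708 = 0.0933.

0.0933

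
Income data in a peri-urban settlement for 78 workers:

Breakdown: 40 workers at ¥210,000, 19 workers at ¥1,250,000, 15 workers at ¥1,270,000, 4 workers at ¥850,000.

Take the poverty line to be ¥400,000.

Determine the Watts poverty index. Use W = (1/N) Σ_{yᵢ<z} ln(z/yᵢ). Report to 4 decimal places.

Incomes under z: 40×¥210,000 (q = 40 of N = 78).
ln(z/y) terms: ln(400000/210000) = 0.6444 (×40).
W = 25.774281 / 78 = 0.3304.

0.3304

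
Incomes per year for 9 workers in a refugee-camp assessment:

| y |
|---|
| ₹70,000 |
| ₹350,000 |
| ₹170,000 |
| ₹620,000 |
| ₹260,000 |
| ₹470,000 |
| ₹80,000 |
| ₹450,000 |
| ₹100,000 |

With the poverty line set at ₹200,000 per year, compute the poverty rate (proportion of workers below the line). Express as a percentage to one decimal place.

44.4%

4 of the 9 workers have income below ₹200,000.
H = 4/9 = 44.4%.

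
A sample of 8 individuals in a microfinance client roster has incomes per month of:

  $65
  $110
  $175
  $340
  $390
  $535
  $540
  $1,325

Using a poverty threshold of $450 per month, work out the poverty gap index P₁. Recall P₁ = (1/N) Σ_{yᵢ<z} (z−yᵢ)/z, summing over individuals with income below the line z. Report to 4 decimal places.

0.3250

Poor units: $65, $110, $175, $340, $390 (q = 5 of N = 8).
Gap ratios (z−y)/z: (450−65)/450 = 0.8556; (450−110)/450 = 0.7556; (450−175)/450 = 0.6111; (450−340)/450 = 0.2444; (450−390)/450 = 0.1333.
Σ = 2.600000. Dividing by the full population N = 8 gives P₁ = 0.3250.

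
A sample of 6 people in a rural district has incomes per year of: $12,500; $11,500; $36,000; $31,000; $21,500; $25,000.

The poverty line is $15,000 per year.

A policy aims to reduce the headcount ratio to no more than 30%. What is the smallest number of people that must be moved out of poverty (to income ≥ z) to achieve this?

1

Currently q = 2 of N = 6 are below the line (H = 0.333).
A headcount ratio of at most 30% allows at most ⌊0.30 × 6⌋ = 1 poor people.
So at least 2 − 1 = 1 must be lifted.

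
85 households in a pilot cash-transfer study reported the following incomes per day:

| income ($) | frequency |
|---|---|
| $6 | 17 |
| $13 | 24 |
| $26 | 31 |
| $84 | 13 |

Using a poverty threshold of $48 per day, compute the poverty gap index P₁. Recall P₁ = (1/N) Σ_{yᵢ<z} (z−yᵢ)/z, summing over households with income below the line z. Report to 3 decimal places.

0.548

Below the line: 17×$6, 24×$13, 31×$26 (q = 72 of N = 85).
Shortfall ratios: (48−6)/48 = 0.8750 (×17); (48−13)/48 = 0.7292 (×24); (48−26)/48 = 0.4583 (×31).
Sum of shortfalls = 46.583333; P₁ averages over all N: 46.583333 / 85 = 0.548.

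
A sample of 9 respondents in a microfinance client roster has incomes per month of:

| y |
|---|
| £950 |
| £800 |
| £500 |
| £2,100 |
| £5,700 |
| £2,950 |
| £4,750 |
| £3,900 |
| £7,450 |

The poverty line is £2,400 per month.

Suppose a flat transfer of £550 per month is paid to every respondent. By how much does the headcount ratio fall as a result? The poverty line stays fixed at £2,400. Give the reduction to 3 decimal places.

0.111

Before: below the line — £500, £800, £950, £2,100; headcount ratio = 0.44444.
After the £550 transfer: below the line — £1,050, £1,350, £1,500; headcount ratio = 0.33333.
Reduction = 0.44444 − 0.33333 = 0.111.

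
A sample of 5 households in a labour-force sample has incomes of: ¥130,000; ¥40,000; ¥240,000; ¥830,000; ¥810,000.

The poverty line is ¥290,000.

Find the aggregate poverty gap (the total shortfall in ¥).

Poor units: ¥40,000, ¥130,000, ¥240,000 (q = 3 of N = 5).
Individual gaps: 290000−40000 = 250000; 290000−130000 = 160000; 290000−240000 = 50000.
Aggregate gap = ¥460,000.

¥460,000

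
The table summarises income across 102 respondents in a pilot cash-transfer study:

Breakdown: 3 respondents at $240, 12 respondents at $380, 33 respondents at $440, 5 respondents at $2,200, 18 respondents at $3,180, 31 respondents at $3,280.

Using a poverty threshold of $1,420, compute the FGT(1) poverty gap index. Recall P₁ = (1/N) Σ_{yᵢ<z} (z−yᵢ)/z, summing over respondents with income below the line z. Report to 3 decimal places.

0.334

Incomes under z: 3×$240, 12×$380, 33×$440 (q = 48 of N = 102).
Shortfall ratios: (1420−240)/1420 = 0.8310 (×3); (1420−380)/1420 = 0.7324 (×12); (1420−440)/1420 = 0.6901 (×33).
Sum of shortfalls = 34.056338; P₁ averages over all N: 34.056338 / 102 = 0.334.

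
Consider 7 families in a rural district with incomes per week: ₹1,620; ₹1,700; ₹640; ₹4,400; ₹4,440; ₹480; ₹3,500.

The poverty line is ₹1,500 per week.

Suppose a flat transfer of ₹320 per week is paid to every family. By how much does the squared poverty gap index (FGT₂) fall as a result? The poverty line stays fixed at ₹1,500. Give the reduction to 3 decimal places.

Before: below the line — ₹480, ₹640; squared poverty gap index (FGT₂) = 0.11302.
After the ₹320 transfer: below the line — ₹800, ₹960; squared poverty gap index (FGT₂) = 0.04963.
Reduction = 0.11302 − 0.04963 = 0.063.

0.063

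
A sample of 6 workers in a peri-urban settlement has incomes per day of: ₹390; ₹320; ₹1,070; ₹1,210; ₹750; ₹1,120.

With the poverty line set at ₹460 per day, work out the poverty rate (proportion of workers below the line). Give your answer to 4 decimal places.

2 of the 6 workers have income below ₹460.
H = 2/6 = 0.3333.

0.3333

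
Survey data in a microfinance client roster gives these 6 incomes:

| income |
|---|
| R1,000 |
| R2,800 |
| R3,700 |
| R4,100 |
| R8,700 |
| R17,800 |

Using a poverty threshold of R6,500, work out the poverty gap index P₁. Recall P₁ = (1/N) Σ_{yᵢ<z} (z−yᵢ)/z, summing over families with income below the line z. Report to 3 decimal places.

Below the line: R1,000, R2,800, R3,700, R4,100 (q = 4 of N = 6).
Normalized shortfalls: (6500−1000)/6500 = 0.8462; (6500−2800)/6500 = 0.5692; (6500−3700)/6500 = 0.4308; (6500−4100)/6500 = 0.3692.
Sum of shortfalls = 2.215385; P₁ averages over all N: 2.215385 / 6 = 0.369.

0.369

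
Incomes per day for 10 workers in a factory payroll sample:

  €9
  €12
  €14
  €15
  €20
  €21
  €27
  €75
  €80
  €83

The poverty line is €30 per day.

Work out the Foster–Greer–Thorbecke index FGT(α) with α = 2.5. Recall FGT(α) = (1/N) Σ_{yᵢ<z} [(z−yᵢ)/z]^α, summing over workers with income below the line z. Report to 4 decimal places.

Incomes under z: €9, €12, €14, €15, €20, €21, €27 (q = 7 of N = 10).
Relative gaps: (30−9)/30 = 0.7000; (30−12)/30 = 0.6000; (30−14)/30 = 0.5333; (30−15)/30 = 0.5000; (30−20)/30 = 0.3333; (30−21)/30 = 0.3000; (30−27)/30 = 0.1000.
Raised to α = 2.5: 0.40996; 0.27885; 0.20773; 0.17678; 0.06415; 0.04930; 0.00316.
Sum = 1.189931; FGT(2.5) = 1.189931 / 10 = 0.1190.

0.1190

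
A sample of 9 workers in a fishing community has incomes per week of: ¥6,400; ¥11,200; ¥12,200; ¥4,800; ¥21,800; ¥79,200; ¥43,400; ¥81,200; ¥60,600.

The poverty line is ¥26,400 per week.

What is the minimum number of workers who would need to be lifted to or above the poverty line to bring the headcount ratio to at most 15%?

5 of the 9 workers are poor, so H = 5/9 = 0.556.
A headcount ratio of at most 15% allows at most ⌊0.15 × 9⌋ = 1 poor workers.
So at least 5 − 1 = 4 must be lifted.

4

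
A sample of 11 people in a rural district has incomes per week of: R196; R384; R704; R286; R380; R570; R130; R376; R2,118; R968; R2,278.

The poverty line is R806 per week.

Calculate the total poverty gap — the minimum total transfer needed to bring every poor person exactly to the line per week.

Incomes under z: R130, R196, R286, R376, R380, R384, R570, R704 (q = 8 of N = 11).
Individual gaps: 806−130 = 676; 806−196 = 610; 806−286 = 520; 806−376 = 430; 806−380 = 426; 806−384 = 422; 806−570 = 236; 806−704 = 102.
Aggregate gap = R3,422.

R3,422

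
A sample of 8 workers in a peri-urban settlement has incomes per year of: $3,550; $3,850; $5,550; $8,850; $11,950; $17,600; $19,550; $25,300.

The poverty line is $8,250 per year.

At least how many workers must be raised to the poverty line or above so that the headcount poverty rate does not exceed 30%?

1

3 of the 8 workers are poor, so H = 3/8 = 0.375.
A headcount ratio of at most 30% allows at most ⌊0.30 × 8⌋ = 2 poor workers.
So at least 3 − 2 = 1 must be lifted.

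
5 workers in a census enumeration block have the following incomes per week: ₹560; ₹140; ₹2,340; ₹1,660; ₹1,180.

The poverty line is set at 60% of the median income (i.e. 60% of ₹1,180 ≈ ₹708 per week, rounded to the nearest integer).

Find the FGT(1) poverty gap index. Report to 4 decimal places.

Poor units: ₹140, ₹560 (q = 2 of N = 5).
Relative gaps: (708−140)/708 = 0.8023; (708−560)/708 = 0.2090.
Σ = 1.011299. Dividing by the full population N = 5 gives P₁ = 0.2023.

0.2023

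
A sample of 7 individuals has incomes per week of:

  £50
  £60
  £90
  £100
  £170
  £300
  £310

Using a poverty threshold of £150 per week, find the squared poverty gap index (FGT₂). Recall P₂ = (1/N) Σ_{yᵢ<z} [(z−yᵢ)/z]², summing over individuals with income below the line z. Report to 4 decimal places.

Poor units: £50, £60, £90, £100 (q = 4 of N = 7).
Normalized shortfalls: (150−50)/150 = 0.6667; (150−60)/150 = 0.6000; (150−90)/150 = 0.4000; (150−100)/150 = 0.3333.
Squared: 0.4444; 0.3600; 0.1600; 0.1111.
Sum = 1.075556; P₂ = 1.075556 / 7 = 0.1537.

0.1537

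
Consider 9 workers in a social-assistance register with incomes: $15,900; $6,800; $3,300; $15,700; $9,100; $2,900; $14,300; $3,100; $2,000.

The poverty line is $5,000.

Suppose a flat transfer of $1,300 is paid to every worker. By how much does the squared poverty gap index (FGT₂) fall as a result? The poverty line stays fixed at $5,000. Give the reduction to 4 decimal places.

0.0705

Before: below the line — $2,000, $2,900, $3,100, $3,300; squared poverty gap index (FGT₂) = 0.088489.
After the $1,300 transfer: below the line — $3,300, $4,200, $4,400, $4,600; squared poverty gap index (FGT₂) = 0.018000.
Reduction = 0.088489 − 0.018000 = 0.0705.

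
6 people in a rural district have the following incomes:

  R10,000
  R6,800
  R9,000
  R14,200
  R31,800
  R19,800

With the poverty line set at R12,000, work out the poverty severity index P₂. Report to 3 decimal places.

Incomes under z: R6,800, R9,000, R10,000 (q = 3 of N = 6).
Normalized shortfalls: (12000−6800)/12000 = 0.4333; (12000−9000)/12000 = 0.2500; (12000−10000)/12000 = 0.1667.
Squared: 0.1878; 0.0625; 0.0278.
Sum = 0.278056; P₂ = 0.278056 / 6 = 0.046.

0.046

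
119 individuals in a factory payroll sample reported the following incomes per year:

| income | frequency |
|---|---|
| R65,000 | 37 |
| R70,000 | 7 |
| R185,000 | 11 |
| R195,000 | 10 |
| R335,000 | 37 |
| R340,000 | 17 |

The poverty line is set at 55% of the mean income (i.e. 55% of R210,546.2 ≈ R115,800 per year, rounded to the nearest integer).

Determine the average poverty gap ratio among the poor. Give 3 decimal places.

Poor units: 37×R65,000, 7×R70,000 (q = 44 of N = 119).
Relative gaps: 0.4387 (×37), 0.3955 (×7); sum = 19.000000.
The income-gap ratio divides by q (the poor only): 19.000000 / 44 = 0.432.

0.432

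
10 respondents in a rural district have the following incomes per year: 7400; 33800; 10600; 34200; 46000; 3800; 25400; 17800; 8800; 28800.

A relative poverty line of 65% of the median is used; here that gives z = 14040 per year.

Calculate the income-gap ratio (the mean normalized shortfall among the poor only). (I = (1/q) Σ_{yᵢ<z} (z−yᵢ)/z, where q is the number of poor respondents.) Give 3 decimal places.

Incomes under z: 3800, 7400, 8800, 10600 (q = 4 of N = 10).
Shortfall ratios (z−y)/z: 0.7293, 0.4729, 0.3732, 0.2450; sum = 1.820513.
I averages over the q = 4 poor units only: 1.820513 / 4 = 0.455.

0.455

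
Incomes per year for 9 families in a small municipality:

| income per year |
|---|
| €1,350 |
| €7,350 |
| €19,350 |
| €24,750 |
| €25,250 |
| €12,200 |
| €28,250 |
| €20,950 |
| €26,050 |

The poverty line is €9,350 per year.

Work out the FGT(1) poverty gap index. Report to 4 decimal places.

Incomes under z: €1,350, €7,350 (q = 2 of N = 9).
Shortfall ratios: (9350−1350)/9350 = 0.8556; (9350−7350)/9350 = 0.2139.
Σ = 1.069519. Dividing by the full population N = 9 gives P₁ = 0.1188.

0.1188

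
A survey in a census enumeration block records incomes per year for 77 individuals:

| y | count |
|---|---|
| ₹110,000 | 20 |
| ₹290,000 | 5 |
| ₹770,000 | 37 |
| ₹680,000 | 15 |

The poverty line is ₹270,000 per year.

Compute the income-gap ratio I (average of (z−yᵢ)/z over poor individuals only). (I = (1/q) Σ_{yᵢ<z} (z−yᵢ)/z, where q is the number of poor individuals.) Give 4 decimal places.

0.5926

Below the line: 20×₹110,000 (q = 20 of N = 77).
Shortfall ratios (z−y)/z: 0.5926 (×20); sum = 11.851852.
I averages over the q = 20 poor units only: 11.851852 / 20 = 0.5926.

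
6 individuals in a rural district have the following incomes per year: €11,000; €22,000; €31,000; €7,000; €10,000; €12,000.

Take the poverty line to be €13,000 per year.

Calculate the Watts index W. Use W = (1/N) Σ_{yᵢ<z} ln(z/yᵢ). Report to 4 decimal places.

0.1881

Incomes under z: €7,000, €10,000, €11,000, €12,000 (q = 4 of N = 6).
ln(z/y) terms: ln(13000/7000) = 0.6190; ln(13000/10000) = 0.2624; ln(13000/11000) = 0.1671; ln(13000/12000) = 0.0800.
W = 1.128500 / 6 = 0.1881.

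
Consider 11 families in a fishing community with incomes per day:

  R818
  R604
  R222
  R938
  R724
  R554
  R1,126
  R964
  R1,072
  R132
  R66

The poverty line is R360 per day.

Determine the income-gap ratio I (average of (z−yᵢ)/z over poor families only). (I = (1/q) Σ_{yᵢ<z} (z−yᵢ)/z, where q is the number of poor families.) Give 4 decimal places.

Below z: R66, R132, R222 (q = 3 of N = 11).
Shortfall ratios (z−y)/z: 0.8167, 0.6333, 0.3833; sum = 1.833333.
The income-gap ratio divides by q (the poor only): 1.833333 / 3 = 0.6111.

0.6111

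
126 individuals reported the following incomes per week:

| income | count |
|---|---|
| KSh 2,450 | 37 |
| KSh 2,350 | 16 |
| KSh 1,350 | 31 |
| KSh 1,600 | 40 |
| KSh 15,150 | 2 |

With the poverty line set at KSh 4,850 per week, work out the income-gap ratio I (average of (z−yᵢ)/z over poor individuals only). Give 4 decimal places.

Poor units: 31×KSh 1,350, 40×KSh 1,600, 16×KSh 2,350, 37×KSh 2,450 (q = 124 of N = 126).
Relative gaps: 0.7216 (×31), 0.6701 (×40), 0.5155 (×16), 0.4948 (×37); sum = 75.731959.
I averages over the q = 124 poor units only: 75.731959 / 124 = 0.6107.

0.6107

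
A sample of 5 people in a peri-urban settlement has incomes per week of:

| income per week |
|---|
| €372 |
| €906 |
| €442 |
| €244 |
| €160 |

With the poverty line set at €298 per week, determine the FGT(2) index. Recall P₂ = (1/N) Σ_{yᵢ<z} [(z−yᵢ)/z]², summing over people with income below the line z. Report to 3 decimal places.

0.049

Poor units: €160, €244 (q = 2 of N = 5).
Normalized shortfalls: (298−160)/298 = 0.4631; (298−244)/298 = 0.1812.
Squared: 0.2144; 0.0328.
Sum = 0.247286; P₂ = 0.247286 / 5 = 0.049.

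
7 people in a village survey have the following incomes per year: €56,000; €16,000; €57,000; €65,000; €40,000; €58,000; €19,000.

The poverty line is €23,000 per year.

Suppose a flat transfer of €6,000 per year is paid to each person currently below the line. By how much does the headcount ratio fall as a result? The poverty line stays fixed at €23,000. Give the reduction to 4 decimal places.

0.1429

Before: below the line — €16,000, €19,000; headcount ratio = 0.285714.
After the €6,000 transfer: below the line — €22,000; headcount ratio = 0.142857.
Reduction = 0.285714 − 0.142857 = 0.1429.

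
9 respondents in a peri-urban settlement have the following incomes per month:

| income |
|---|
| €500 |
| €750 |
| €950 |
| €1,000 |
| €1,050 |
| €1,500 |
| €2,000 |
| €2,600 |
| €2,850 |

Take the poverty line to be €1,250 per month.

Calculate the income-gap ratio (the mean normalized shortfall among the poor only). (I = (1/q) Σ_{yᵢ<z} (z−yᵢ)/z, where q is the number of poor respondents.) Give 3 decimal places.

Below z: €500, €750, €950, €1,000, €1,050 (q = 5 of N = 9).
Relative gaps: 0.6000, 0.4000, 0.2400, 0.2000, 0.1600; sum = 1.600000.
I averages over the q = 5 poor units only: 1.600000 / 5 = 0.320.

0.320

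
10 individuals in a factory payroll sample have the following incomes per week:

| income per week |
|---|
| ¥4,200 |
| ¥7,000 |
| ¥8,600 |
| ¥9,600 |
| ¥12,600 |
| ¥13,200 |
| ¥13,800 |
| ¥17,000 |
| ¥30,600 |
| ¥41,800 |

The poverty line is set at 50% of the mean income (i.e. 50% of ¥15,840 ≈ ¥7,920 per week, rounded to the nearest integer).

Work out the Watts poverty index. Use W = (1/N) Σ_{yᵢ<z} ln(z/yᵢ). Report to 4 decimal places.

Below the line: ¥4,200, ¥7,000 (q = 2 of N = 10).
Log shortfalls: ln(7920/4200) = 0.6343; ln(7920/7000) = 0.1235.
W = 0.757788 / 10 = 0.0758.

0.0758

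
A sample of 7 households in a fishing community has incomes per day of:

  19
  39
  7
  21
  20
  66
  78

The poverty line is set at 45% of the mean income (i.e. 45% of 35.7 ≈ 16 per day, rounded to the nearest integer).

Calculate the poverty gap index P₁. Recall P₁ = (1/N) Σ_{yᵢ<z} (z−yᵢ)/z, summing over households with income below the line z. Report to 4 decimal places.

0.0804

Below z: 7 (q = 1 of N = 7).
Shortfall ratios: (16−7)/16 = 0.5625.
Σ = 0.562500. Dividing by the full population N = 7 gives P₁ = 0.0804.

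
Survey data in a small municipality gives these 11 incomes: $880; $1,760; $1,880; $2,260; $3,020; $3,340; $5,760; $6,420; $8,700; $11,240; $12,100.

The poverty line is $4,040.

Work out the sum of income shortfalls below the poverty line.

Below z: $880, $1,760, $1,880, $2,260, $3,020, $3,340 (q = 6 of N = 11).
Individual gaps: 4040−880 = 3160; 4040−1760 = 2280; 4040−1880 = 2160; 4040−2260 = 1780; 4040−3020 = 1020; 4040−3340 = 700.
Aggregate gap = $11,100.

$11,100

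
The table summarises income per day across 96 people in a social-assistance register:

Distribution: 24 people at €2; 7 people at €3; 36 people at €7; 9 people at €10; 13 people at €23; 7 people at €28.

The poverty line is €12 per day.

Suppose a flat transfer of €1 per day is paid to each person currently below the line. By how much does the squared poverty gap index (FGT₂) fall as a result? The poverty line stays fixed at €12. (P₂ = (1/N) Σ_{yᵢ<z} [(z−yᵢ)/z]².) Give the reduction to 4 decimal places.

0.0670

Before: below the line — 24×€2, 7×€3, 36×€7, 9×€10; squared poverty gap index (FGT₂) = 0.282335.
After the €1 transfer: below the line — 24×€3, 7×€4, 36×€8, 9×€11; squared poverty gap index (FGT₂) = 0.215350.
Reduction = 0.282335 − 0.215350 = 0.0670.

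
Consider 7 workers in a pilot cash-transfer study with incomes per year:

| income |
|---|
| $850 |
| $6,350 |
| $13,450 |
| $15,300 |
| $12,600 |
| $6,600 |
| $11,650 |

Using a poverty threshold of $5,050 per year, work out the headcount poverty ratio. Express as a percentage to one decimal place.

14.3%

1 of the 7 workers have income below $5,050.
H = 1/7 = 14.3%.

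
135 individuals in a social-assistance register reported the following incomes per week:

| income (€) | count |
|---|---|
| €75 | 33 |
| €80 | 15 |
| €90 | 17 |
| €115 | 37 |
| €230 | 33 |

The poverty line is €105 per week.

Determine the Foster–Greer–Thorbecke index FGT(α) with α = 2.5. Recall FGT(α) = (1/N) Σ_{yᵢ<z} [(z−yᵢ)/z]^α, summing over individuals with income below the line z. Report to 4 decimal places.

Below z: 33×€75, 15×€80, 17×€90 (q = 65 of N = 135).
Shortfall ratios: (105−75)/105 = 0.2857 (×33); (105−80)/105 = 0.2381 (×15); (105−90)/105 = 0.1429 (×17).
Raised to α = 2.5: 0.04363 (×33); 0.02766 (×15); 0.00771 (×17).
Sum = 1.985992; FGT(2.5) = 1.985992 / 135 = 0.0147.

0.0147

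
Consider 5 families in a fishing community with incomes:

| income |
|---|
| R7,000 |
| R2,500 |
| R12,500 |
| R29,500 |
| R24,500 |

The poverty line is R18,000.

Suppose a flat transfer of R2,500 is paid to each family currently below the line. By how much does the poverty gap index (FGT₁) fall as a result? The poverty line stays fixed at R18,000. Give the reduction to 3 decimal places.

Before: below the line — R2,500, R7,000, R12,500; poverty gap index (FGT₁) = 0.35556.
After the R2,500 transfer: below the line — R5,000, R9,500, R15,000; poverty gap index (FGT₁) = 0.27222.
Reduction = 0.35556 − 0.27222 = 0.083.

0.083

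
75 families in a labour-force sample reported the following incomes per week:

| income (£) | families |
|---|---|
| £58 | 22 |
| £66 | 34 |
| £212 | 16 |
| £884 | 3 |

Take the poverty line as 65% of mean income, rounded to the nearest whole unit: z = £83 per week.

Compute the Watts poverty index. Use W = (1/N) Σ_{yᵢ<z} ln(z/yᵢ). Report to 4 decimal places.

Below the line: 22×£58, 34×£66 (q = 56 of N = 75).
Log shortfalls: ln(83/58) = 0.3584 (×22); ln(83/66) = 0.2292 (×34).
W = 15.677067 / 75 = 0.2090.

0.2090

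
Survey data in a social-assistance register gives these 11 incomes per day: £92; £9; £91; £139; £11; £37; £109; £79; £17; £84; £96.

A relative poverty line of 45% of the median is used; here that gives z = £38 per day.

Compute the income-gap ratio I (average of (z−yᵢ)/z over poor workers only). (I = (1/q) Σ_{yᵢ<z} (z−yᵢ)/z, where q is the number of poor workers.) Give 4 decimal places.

Poor units: £9, £11, £17, £37 (q = 4 of N = 11).
Shortfall ratios (z−y)/z: 0.7632, 0.7105, 0.5526, 0.0263; sum = 2.052632.
The income-gap ratio divides by q (the poor only): 2.052632 / 4 = 0.5132.

0.5132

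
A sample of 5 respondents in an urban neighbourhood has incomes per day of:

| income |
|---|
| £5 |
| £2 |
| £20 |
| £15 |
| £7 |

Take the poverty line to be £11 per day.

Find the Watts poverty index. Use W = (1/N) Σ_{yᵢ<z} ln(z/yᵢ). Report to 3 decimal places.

0.589

Poor units: £2, £5, £7 (q = 3 of N = 5).
Log shortfalls: ln(11/2) = 1.7047; ln(11/5) = 0.7885; ln(11/7) = 0.4520.
W = 2.945191 / 5 = 0.589.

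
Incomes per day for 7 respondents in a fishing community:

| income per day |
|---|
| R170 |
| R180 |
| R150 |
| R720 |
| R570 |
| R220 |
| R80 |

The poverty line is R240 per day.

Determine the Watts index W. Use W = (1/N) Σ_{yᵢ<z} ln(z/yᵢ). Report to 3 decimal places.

Poor units: R80, R150, R170, R180, R220 (q = 5 of N = 7).
ln(z/y) terms: ln(240/80) = 1.0986; ln(240/150) = 0.4700; ln(240/170) = 0.3448; ln(240/180) = 0.2877; ln(240/220) = 0.0870.
W = 2.288150 / 7 = 0.327.

0.327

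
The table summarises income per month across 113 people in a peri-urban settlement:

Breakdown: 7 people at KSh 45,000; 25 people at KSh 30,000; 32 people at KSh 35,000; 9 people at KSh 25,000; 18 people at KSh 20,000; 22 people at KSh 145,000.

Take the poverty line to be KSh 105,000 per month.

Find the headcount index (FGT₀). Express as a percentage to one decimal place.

80.5%

91 of the 113 people have income below KSh 105,000.
H = 91/113 = 80.5%.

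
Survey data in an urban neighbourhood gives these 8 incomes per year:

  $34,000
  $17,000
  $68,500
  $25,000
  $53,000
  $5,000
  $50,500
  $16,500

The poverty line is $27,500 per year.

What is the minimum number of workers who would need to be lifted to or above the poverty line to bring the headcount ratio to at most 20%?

3

4 of the 8 workers are poor, so H = 4/8 = 0.500.
A headcount ratio of at most 20% allows at most ⌊0.20 × 8⌋ = 1 poor workers.
So at least 4 − 1 = 3 must be lifted.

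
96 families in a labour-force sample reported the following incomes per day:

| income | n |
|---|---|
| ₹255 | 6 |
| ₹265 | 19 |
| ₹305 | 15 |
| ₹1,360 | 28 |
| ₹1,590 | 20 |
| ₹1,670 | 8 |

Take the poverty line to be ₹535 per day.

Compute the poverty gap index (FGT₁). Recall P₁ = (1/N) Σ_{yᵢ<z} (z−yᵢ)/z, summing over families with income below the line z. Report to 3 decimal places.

Below the line: 6×₹255, 19×₹265, 15×₹305 (q = 40 of N = 96).
Gap ratios (z−y)/z: (535−255)/535 = 0.5234 (×6); (535−265)/535 = 0.5047 (×19); (535−305)/535 = 0.4299 (×15).
Sum of shortfalls = 19.177570; P₁ averages over all N: 19.177570 / 96 = 0.200.

0.200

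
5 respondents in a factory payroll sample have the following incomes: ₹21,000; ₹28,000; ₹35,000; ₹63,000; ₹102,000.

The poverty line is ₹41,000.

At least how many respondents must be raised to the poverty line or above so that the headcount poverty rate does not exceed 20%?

3 of the 5 respondents are poor, so H = 3/5 = 0.600.
A headcount ratio of at most 20% allows at most ⌊0.20 × 5⌋ = 1 poor respondents.
So at least 3 − 1 = 2 must be lifted.

2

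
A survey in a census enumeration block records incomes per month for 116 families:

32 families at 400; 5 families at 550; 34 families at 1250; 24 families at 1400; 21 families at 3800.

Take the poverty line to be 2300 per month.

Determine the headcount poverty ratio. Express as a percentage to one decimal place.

81.9%

95 of the 116 families have income below 2300.
H = 95/116 = 81.9%.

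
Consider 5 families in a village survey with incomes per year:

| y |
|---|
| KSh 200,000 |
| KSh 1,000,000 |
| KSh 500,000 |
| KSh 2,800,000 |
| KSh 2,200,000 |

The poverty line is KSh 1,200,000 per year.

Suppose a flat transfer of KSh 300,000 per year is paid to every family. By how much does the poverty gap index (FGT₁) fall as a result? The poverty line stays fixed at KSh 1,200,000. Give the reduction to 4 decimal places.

0.1333

Before: below the line — KSh 200,000, KSh 500,000, KSh 1,000,000; poverty gap index (FGT₁) = 0.316667.
After the KSh 300,000 transfer: below the line — KSh 500,000, KSh 800,000; poverty gap index (FGT₁) = 0.183333.
Reduction = 0.316667 − 0.183333 = 0.1333.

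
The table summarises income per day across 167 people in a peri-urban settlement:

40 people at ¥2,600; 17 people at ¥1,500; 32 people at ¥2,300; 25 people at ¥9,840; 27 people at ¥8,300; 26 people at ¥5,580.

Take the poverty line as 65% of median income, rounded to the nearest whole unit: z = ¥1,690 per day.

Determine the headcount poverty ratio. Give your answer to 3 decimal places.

0.102

17 of the 167 people have income below ¥1,690.
H = 17/167 = 0.102.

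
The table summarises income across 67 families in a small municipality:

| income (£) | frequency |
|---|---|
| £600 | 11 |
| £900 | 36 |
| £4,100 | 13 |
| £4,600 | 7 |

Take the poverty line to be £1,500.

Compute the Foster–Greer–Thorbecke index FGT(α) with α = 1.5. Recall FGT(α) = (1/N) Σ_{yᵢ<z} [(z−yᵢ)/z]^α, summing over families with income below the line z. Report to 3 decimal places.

Incomes under z: 11×£600, 36×£900 (q = 47 of N = 67).
Gap ratios (z−y)/z: (1500−600)/1500 = 0.6000 (×11); (1500−900)/1500 = 0.4000 (×36).
Raised to α = 1.5: 0.46476 (×11); 0.25298 (×36).
Sum = 14.219698; FGT(1.5) = 14.219698 / 67 = 0.212.

0.212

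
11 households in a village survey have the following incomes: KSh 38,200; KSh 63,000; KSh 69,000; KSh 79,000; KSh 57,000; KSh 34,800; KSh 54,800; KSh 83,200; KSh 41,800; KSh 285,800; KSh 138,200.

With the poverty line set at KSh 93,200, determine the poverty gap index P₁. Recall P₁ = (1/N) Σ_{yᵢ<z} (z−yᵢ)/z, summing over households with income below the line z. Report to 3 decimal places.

Incomes under z: KSh 34,800, KSh 38,200, KSh 41,800, KSh 54,800, KSh 57,000, KSh 63,000, KSh 69,000, KSh 79,000, KSh 83,200 (q = 9 of N = 11).
Relative gaps: (93200−34800)/93200 = 0.6266; (93200−38200)/93200 = 0.5901; (93200−41800)/93200 = 0.5515; (93200−54800)/93200 = 0.4120; (93200−57000)/93200 = 0.3884; (93200−63000)/93200 = 0.3240; (93200−69000)/93200 = 0.2597; (93200−79000)/93200 = 0.1524; (93200−83200)/93200 = 0.1073.
Σ = 3.412017. Dividing by the full population N = 11 gives P₁ = 0.310.

0.310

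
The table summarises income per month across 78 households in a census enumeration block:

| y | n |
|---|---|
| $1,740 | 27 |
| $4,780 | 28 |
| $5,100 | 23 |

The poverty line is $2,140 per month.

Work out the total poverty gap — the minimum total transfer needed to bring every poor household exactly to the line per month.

$10,800

Below z: 27×$1,740 (q = 27 of N = 78).
Individual gaps: 27×(2140−1740) = 10800.
Aggregate gap = $10,800.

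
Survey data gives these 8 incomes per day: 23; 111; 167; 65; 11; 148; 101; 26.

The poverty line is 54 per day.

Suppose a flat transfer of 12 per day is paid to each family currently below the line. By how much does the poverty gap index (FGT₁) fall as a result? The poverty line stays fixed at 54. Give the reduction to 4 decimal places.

Before: below the line — 11, 23, 26; poverty gap index (FGT₁) = 0.236111.
After the 12 transfer: below the line — 23, 35, 38; poverty gap index (FGT₁) = 0.152778.
Reduction = 0.236111 − 0.152778 = 0.0833.

0.0833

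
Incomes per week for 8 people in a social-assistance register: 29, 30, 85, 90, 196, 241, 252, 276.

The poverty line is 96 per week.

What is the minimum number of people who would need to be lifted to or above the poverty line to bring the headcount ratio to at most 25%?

Currently q = 4 of N = 8 are below the line (H = 0.500).
A headcount ratio of at most 25% allows at most ⌊0.25 × 8⌋ = 2 poor people.
So at least 4 − 2 = 2 must be lifted.

2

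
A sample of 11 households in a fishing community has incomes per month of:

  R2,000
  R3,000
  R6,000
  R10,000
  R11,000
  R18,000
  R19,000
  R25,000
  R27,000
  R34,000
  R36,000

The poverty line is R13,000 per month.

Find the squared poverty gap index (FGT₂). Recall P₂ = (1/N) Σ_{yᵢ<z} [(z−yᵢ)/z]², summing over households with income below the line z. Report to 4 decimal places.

0.1522

Below z: R2,000, R3,000, R6,000, R10,000, R11,000 (q = 5 of N = 11).
Gap ratios (z−y)/z: (13000−2000)/13000 = 0.8462; (13000−3000)/13000 = 0.7692; (13000−6000)/13000 = 0.5385; (13000−10000)/13000 = 0.2308; (13000−11000)/13000 = 0.1538.
Squared: 0.7160; 0.5917; 0.2899; 0.0533; 0.0237.
Sum = 1.674556; P₂ = 1.674556 / 11 = 0.1522.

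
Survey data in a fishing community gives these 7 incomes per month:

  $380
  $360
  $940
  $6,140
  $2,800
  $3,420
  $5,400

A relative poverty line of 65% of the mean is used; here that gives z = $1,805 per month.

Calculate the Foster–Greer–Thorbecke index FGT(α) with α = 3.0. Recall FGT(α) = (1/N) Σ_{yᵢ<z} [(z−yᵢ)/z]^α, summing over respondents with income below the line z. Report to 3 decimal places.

0.159

Below the line: $360, $380, $940 (q = 3 of N = 7).
Shortfall ratios: (1805−360)/1805 = 0.8006; (1805−380)/1805 = 0.7895; (1805−940)/1805 = 0.4792.
Raised to α = 3.0: 0.51306; 0.49205; 0.11006.
Sum = 1.115175; FGT(3.0) = 1.115175 / 7 = 0.159.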